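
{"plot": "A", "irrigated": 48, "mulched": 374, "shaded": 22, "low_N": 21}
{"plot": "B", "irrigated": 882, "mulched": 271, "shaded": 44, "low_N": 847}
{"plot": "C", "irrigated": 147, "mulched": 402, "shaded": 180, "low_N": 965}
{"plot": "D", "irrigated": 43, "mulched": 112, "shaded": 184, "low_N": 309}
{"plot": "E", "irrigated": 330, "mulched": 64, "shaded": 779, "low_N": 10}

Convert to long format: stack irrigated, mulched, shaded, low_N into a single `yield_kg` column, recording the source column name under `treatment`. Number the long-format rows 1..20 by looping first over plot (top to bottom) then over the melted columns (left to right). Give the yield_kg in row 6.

20 rows total (5 × 4). Row 6: index ⌊(6-1)/4⌋ = 1 into plot → B; (6-1) mod 4 = 1 into the melted columns → mulched.
So row 6 is (B, mulched, 271); yield_kg = 271.

271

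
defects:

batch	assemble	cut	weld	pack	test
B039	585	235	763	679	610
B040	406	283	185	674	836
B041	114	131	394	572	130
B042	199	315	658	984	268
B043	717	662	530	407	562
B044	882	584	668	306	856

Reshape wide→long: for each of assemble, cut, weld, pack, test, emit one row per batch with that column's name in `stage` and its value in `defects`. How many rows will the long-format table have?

6 batch values × 5 melted columns = 30 rows.

30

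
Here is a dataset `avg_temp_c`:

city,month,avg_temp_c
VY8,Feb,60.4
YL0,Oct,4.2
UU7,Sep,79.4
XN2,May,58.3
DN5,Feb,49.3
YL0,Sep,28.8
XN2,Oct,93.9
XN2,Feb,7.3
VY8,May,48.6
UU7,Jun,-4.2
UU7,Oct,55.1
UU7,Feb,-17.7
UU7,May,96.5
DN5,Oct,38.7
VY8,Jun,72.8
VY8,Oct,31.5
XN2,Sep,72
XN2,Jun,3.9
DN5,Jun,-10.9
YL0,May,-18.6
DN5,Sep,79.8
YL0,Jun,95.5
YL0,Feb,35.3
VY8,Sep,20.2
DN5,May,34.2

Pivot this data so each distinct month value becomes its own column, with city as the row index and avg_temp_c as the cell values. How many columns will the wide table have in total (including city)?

6

1 column for city plus 5 distinct month values → 6 columns.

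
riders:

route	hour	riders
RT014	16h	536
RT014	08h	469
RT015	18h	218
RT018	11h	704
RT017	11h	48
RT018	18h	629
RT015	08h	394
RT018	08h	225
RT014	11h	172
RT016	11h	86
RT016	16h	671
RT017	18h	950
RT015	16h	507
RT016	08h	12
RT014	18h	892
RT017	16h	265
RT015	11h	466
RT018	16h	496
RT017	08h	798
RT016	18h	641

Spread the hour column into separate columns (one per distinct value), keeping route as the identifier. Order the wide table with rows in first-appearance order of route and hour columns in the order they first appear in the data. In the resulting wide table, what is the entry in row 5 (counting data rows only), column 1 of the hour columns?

With rows in first-appearance order of route, row 5 is route=RT016. hour columns in first-appearance order: 16h, 08h, 18h, 11h; column 1 is 16h.
Long rows with route=RT016, hour=16h: riders = 671.

671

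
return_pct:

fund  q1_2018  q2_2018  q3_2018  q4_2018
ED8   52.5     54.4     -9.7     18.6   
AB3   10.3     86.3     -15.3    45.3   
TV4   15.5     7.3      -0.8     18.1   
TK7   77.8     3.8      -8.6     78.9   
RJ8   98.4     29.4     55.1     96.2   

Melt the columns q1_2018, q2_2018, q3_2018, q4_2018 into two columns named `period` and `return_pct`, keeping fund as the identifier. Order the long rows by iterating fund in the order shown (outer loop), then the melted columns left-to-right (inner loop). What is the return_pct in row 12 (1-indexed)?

20 rows total (5 × 4). Row 12: index ⌊(12-1)/4⌋ = 2 into fund → TV4; (12-1) mod 4 = 3 into the melted columns → q4_2018.
So row 12 is (TV4, q4_2018, 18.1); return_pct = 18.1.

18.1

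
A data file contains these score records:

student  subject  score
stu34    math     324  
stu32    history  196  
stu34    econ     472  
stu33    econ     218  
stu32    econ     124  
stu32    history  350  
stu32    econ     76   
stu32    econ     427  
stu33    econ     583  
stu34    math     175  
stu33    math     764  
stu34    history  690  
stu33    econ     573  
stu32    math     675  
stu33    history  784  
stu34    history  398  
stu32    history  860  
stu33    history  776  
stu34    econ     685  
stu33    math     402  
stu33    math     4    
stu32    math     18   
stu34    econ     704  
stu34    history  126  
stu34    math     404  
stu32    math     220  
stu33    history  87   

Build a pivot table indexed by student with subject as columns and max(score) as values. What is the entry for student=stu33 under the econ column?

583

Rows with student=stu33 and subject=econ: score values are 218, 583, 573.
max(218, 583, 573) = 583.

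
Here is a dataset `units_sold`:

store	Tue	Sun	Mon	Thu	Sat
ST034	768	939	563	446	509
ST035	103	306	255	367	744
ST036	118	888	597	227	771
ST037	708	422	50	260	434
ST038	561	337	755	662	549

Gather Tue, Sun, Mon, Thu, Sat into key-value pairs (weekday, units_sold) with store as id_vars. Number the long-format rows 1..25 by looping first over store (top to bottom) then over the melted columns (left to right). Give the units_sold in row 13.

25 rows total (5 × 5). Row 13: index ⌊(13-1)/5⌋ = 2 into store → ST036; (13-1) mod 5 = 2 into the melted columns → Mon.
So row 13 is (ST036, Mon, 597); units_sold = 597.

597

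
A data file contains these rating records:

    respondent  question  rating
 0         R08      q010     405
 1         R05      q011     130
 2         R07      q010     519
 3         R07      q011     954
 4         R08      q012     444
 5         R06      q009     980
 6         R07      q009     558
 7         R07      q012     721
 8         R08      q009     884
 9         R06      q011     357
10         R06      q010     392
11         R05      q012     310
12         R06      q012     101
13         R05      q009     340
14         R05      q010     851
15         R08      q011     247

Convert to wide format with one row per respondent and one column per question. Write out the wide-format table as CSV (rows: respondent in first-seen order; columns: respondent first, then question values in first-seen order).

Columns: respondent plus the 4 distinct question values (q010, q011, q012, q009).
For example, row R08 column q010 takes rating=405 from the long row (R08, q010).

respondent,q010,q011,q012,q009
R08,405,247,444,884
R05,851,130,310,340
R07,519,954,721,558
R06,392,357,101,980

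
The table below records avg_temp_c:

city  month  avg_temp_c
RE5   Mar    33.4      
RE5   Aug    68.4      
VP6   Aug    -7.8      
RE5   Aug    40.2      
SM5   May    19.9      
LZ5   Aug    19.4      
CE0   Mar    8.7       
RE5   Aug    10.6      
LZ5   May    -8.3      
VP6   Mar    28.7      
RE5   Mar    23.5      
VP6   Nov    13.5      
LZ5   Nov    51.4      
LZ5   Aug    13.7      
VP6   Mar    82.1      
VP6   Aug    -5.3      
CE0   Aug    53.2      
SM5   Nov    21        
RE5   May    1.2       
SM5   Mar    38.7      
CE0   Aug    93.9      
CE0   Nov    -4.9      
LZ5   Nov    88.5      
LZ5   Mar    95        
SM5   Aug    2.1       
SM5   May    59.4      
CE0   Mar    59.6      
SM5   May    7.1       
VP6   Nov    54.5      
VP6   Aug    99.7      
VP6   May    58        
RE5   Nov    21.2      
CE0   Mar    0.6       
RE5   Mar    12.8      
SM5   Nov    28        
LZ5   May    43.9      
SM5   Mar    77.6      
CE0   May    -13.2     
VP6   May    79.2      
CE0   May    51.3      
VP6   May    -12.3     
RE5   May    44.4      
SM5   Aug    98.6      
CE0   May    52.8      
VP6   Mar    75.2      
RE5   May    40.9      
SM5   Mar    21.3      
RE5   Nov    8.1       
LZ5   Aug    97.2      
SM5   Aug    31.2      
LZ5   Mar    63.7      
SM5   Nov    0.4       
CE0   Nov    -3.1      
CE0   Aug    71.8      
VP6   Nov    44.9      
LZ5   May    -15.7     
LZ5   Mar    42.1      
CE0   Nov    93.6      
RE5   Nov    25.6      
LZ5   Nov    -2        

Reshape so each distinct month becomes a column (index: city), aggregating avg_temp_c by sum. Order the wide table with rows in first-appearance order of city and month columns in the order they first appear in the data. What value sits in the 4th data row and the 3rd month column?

19.9

With rows in first-appearance order of city, row 4 is city=LZ5. month columns in first-appearance order: Mar, Aug, May, Nov; column 3 is May.
Long rows with city=LZ5, month=May: -8.3 + 43.9 + -15.7 = 19.9.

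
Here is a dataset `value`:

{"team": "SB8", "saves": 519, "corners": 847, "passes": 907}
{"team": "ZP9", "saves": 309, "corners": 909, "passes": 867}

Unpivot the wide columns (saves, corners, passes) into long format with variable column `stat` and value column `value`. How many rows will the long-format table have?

2 team values × 3 melted columns = 6 rows.

6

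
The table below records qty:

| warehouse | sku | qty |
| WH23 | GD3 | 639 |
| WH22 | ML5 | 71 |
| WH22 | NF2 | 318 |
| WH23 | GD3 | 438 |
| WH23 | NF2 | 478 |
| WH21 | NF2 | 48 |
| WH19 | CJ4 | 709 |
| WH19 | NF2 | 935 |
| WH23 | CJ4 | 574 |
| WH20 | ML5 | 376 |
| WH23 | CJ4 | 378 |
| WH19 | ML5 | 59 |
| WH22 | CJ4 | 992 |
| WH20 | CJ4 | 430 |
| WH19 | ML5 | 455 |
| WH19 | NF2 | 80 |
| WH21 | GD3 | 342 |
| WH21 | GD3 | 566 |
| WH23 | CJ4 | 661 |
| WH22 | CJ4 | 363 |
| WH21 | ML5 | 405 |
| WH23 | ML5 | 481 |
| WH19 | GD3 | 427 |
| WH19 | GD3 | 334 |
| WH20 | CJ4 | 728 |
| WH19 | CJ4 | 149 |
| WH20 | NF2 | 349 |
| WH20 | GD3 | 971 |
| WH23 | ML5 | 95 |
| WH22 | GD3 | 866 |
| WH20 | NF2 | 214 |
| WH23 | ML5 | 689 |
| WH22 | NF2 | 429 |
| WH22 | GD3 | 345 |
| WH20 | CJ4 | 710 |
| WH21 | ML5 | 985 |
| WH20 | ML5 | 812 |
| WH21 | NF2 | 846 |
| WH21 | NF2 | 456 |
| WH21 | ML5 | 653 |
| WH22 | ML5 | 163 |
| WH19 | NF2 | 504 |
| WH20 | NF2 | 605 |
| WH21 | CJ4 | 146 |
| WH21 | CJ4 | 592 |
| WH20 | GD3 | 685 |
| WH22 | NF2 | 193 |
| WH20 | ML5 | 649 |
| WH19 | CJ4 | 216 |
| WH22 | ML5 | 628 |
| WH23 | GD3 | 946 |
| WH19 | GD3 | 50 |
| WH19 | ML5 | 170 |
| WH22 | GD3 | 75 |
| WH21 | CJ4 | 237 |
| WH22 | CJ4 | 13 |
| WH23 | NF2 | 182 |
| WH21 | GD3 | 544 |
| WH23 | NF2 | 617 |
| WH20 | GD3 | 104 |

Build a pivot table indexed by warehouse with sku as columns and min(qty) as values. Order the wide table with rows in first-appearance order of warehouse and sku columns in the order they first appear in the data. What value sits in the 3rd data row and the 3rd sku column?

48

With rows in first-appearance order of warehouse, row 3 is warehouse=WH21. sku columns in first-appearance order: GD3, ML5, NF2, CJ4; column 3 is NF2.
Long rows with warehouse=WH21, sku=NF2: min(48, 846, 456) = 48.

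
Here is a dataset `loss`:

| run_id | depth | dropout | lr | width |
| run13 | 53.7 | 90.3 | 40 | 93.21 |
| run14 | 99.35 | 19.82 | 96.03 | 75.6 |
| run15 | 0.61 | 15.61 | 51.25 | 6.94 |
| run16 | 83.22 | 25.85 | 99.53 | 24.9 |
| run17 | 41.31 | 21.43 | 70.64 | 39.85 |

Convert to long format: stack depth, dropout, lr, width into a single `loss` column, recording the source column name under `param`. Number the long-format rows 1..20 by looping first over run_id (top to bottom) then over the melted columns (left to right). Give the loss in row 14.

20 rows total (5 × 4). Row 14: index ⌊(14-1)/4⌋ = 3 into run_id → run16; (14-1) mod 4 = 1 into the melted columns → dropout.
So row 14 is (run16, dropout, 25.85); loss = 25.85.

25.85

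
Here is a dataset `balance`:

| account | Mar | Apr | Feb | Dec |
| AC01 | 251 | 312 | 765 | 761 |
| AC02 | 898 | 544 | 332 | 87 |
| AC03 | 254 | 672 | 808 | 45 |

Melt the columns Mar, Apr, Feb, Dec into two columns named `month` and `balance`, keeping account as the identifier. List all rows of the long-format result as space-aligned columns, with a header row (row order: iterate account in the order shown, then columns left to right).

account  month  balance
AC01     Mar    251    
AC01     Apr    312    
AC01     Feb    765    
AC01     Dec    761    
AC02     Mar    898    
AC02     Apr    544    
AC02     Feb    332    
AC02     Dec    87     
AC03     Mar    254    
AC03     Apr    672    
AC03     Feb    808    
AC03     Dec    45     

Each (account, column) pair becomes one row: 3 × 4 = 12 rows.
For example, (AC01, Mar) → balance=251.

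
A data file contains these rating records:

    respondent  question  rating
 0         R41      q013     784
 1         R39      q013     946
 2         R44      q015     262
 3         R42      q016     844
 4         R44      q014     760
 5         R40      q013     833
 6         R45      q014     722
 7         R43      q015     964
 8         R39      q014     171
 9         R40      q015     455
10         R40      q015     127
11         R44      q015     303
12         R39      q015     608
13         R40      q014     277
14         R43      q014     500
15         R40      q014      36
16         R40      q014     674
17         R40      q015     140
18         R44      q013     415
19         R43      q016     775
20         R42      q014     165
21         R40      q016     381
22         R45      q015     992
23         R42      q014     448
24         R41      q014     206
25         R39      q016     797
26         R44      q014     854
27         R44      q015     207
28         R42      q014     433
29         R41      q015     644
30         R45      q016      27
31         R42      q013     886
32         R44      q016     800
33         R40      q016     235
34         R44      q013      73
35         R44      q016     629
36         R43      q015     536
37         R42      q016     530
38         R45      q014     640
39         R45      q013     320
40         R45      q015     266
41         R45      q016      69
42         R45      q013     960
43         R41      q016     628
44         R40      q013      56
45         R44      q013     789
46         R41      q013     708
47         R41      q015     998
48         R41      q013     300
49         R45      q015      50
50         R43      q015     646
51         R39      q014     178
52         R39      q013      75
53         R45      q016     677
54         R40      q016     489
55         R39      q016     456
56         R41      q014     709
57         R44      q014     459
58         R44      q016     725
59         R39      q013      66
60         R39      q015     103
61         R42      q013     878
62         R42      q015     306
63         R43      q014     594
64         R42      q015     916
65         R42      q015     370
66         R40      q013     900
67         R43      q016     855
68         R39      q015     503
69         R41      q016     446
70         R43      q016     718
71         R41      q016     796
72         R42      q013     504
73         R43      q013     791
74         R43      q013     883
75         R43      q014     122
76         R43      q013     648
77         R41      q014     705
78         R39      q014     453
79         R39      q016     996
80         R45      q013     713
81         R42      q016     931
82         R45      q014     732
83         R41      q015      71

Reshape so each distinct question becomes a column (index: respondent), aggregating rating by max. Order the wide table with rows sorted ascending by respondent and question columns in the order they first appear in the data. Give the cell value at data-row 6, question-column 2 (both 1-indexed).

With rows sorted ascending by respondent, row 6 is respondent=R44. question columns in first-appearance order: q013, q015, q016, q014; column 2 is q015.
Long rows with respondent=R44, question=q015: max(262, 303, 207) = 303.

303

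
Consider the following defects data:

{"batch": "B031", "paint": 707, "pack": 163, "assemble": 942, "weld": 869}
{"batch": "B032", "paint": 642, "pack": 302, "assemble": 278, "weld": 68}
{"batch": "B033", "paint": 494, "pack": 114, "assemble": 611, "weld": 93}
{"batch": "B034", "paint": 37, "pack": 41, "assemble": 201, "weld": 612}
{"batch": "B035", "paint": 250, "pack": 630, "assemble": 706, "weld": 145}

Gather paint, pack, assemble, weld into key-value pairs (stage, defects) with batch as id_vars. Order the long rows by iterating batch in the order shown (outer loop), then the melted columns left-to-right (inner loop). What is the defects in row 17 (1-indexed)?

20 rows total (5 × 4). Row 17: index ⌊(17-1)/4⌋ = 4 into batch → B035; (17-1) mod 4 = 0 into the melted columns → paint.
So row 17 is (B035, paint, 250); defects = 250.

250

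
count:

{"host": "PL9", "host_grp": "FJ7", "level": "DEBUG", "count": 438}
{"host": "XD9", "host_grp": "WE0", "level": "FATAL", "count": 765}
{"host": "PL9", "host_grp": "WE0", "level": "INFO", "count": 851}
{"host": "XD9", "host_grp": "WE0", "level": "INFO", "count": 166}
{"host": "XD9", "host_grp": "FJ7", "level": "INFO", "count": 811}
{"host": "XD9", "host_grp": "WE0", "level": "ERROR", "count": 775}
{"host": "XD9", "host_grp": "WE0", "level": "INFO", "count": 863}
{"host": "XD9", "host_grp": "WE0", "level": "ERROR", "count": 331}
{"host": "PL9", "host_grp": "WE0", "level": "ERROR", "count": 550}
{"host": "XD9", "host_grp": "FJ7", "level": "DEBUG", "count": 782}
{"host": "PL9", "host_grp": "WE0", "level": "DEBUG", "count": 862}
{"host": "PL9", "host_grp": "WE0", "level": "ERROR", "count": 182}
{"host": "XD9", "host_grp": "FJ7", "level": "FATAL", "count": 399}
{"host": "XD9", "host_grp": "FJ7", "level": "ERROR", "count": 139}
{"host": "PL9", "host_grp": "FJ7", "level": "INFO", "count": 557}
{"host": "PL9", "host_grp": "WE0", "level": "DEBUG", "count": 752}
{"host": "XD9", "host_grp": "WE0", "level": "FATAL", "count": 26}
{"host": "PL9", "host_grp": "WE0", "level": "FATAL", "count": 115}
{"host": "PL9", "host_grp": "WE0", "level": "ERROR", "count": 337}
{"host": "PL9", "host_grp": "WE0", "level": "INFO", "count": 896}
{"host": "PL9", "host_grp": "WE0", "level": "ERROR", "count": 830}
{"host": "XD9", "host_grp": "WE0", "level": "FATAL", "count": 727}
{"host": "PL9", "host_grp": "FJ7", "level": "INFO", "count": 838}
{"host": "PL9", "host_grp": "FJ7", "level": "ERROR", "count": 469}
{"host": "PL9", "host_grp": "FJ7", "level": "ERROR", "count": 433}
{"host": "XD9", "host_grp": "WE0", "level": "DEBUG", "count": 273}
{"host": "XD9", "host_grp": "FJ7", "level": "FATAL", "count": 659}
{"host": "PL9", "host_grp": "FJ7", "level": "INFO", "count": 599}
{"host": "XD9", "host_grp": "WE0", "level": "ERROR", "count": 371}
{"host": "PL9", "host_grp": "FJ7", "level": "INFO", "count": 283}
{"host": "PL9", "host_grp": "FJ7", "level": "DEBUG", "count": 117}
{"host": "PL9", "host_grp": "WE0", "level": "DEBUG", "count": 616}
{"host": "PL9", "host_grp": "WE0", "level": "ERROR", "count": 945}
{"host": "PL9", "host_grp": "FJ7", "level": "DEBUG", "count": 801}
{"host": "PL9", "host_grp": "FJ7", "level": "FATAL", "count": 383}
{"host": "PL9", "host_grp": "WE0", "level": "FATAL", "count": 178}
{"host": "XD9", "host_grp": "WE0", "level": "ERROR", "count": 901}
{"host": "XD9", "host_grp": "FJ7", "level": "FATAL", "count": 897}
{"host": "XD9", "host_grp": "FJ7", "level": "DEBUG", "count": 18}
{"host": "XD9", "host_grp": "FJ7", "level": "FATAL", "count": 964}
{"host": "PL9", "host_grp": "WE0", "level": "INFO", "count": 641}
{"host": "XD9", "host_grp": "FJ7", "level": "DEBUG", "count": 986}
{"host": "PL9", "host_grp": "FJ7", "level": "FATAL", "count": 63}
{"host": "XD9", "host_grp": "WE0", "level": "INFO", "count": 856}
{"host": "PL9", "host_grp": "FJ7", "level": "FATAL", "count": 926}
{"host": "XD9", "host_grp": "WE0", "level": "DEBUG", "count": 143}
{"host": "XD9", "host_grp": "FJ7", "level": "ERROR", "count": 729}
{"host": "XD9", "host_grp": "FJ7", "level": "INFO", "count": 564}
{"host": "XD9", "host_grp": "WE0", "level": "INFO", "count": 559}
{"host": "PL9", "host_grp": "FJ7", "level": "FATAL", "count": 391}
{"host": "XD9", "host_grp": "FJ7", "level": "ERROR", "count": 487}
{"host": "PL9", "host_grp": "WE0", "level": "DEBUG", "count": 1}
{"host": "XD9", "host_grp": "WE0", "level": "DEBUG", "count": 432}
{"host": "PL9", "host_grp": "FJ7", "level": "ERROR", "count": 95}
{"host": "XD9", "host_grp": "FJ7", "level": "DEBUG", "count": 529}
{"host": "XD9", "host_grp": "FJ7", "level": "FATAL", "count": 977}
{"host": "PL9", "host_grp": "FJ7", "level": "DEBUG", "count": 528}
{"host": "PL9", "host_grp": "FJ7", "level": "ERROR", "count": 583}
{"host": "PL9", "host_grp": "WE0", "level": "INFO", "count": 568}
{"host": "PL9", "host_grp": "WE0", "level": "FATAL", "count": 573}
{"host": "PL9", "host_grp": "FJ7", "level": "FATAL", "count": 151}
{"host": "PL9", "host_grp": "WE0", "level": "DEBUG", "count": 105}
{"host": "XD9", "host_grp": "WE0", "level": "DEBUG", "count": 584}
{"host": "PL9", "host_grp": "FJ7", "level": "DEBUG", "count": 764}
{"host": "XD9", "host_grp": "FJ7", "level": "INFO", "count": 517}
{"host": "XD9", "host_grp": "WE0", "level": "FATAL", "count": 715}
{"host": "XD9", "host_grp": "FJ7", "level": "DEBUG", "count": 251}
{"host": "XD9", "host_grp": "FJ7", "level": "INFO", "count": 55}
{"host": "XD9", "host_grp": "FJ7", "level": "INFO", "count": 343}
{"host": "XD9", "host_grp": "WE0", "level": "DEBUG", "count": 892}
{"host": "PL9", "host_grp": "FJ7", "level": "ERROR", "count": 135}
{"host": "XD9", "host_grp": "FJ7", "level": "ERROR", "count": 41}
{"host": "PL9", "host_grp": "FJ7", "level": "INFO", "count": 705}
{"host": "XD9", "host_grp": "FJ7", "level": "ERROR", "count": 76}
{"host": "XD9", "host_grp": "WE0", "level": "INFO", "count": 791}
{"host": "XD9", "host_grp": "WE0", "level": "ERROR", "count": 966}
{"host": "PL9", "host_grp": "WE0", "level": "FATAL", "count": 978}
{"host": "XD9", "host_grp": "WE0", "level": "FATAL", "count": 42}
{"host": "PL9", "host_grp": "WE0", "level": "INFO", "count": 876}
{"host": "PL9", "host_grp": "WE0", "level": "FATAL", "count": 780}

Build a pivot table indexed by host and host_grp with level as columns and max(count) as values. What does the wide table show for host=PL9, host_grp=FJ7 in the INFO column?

Rows with host=PL9, host_grp=FJ7 and level=INFO: count values are 557, 838, 599, 283, 705.
max(557, 838, 599, 283, 705) = 838.

838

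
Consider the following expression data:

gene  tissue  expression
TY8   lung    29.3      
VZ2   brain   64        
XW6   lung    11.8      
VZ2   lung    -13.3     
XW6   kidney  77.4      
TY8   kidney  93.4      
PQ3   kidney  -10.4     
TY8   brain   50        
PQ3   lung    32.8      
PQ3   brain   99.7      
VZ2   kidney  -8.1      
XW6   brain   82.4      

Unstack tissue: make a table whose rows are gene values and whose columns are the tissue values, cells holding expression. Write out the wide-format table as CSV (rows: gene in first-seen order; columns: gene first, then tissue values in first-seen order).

gene,lung,brain,kidney
TY8,29.3,50,93.4
VZ2,-13.3,64,-8.1
XW6,11.8,82.4,77.4
PQ3,32.8,99.7,-10.4

Columns: gene plus the 3 distinct tissue values (lung, brain, kidney).
For example, row TY8 column lung takes expression=29.3 from the long row (TY8, lung).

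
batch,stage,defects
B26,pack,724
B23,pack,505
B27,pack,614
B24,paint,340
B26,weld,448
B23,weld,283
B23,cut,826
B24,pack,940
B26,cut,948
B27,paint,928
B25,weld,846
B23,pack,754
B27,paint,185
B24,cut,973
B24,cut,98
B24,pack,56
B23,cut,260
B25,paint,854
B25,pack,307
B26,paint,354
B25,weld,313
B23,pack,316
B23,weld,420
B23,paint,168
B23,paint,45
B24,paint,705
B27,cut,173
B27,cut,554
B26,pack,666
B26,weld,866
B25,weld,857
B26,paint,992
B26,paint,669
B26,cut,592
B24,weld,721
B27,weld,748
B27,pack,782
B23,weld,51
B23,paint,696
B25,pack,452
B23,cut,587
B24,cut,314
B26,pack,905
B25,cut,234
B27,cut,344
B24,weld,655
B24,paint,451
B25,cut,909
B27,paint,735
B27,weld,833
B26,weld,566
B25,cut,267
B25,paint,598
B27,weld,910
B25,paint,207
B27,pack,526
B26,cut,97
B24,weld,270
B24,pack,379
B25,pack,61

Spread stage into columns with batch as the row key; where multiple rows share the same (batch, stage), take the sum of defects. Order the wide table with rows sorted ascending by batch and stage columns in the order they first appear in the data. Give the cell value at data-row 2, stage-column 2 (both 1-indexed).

With rows sorted ascending by batch, row 2 is batch=B24. stage columns in first-appearance order: pack, paint, weld, cut; column 2 is paint.
Long rows with batch=B24, stage=paint: 340 + 705 + 451 = 1496.

1496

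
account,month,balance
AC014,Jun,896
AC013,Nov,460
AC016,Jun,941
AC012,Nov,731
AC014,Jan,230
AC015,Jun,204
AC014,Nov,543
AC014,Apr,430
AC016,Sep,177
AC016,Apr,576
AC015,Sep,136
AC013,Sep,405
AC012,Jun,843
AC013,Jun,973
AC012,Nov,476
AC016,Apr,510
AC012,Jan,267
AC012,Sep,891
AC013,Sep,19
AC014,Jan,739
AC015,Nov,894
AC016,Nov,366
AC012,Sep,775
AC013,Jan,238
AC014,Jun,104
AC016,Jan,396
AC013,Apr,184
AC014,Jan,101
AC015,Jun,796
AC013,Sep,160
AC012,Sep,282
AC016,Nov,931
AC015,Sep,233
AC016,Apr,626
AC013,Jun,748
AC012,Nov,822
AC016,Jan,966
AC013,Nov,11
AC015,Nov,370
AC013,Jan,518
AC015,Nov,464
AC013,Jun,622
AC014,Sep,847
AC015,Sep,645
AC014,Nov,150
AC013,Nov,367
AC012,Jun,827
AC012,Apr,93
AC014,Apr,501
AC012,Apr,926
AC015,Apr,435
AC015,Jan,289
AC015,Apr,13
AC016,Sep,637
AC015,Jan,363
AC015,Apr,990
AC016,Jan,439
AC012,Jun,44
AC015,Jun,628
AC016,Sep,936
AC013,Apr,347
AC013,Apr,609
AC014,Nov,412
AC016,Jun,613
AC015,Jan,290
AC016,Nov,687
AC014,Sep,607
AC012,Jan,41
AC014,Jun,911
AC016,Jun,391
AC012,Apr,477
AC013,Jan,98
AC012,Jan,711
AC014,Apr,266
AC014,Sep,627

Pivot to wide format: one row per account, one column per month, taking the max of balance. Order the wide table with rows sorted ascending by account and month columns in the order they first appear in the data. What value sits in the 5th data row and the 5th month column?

936

With rows sorted ascending by account, row 5 is account=AC016. month columns in first-appearance order: Jun, Nov, Jan, Apr, Sep; column 5 is Sep.
Long rows with account=AC016, month=Sep: max(177, 637, 936) = 936.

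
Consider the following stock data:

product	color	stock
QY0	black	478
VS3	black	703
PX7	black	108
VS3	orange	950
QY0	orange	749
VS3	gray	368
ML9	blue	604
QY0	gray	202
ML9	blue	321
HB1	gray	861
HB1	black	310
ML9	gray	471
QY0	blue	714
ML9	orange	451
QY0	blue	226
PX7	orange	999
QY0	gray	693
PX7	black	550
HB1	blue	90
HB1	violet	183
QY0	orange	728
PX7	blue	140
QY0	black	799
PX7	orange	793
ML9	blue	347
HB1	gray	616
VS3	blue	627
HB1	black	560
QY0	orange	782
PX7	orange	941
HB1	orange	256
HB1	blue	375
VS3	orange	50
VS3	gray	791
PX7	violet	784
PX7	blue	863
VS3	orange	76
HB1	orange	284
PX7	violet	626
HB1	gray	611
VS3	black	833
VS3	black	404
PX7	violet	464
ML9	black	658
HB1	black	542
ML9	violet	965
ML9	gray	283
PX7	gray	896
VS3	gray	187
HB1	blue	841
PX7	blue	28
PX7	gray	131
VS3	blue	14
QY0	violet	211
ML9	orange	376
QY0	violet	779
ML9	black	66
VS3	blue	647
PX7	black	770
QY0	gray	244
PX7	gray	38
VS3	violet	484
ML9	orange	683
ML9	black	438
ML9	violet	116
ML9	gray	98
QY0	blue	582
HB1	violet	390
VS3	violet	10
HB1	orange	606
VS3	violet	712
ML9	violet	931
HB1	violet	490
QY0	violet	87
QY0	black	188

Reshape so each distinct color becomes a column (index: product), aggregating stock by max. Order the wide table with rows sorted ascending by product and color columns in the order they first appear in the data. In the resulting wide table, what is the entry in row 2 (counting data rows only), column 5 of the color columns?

With rows sorted ascending by product, row 2 is product=ML9. color columns in first-appearance order: black, orange, gray, blue, violet; column 5 is violet.
Long rows with product=ML9, color=violet: max(965, 116, 931) = 965.

965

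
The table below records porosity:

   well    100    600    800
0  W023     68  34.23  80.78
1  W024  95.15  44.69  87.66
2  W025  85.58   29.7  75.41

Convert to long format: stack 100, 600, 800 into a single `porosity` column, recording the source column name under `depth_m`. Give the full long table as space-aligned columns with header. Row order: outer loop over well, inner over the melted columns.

Each (well, column) pair becomes one row: 3 × 3 = 9 rows.
For example, (W023, 100) → porosity=68.

well  depth_m  porosity
W023  100      68      
W023  600      34.23   
W023  800      80.78   
W024  100      95.15   
W024  600      44.69   
W024  800      87.66   
W025  100      85.58   
W025  600      29.7    
W025  800      75.41   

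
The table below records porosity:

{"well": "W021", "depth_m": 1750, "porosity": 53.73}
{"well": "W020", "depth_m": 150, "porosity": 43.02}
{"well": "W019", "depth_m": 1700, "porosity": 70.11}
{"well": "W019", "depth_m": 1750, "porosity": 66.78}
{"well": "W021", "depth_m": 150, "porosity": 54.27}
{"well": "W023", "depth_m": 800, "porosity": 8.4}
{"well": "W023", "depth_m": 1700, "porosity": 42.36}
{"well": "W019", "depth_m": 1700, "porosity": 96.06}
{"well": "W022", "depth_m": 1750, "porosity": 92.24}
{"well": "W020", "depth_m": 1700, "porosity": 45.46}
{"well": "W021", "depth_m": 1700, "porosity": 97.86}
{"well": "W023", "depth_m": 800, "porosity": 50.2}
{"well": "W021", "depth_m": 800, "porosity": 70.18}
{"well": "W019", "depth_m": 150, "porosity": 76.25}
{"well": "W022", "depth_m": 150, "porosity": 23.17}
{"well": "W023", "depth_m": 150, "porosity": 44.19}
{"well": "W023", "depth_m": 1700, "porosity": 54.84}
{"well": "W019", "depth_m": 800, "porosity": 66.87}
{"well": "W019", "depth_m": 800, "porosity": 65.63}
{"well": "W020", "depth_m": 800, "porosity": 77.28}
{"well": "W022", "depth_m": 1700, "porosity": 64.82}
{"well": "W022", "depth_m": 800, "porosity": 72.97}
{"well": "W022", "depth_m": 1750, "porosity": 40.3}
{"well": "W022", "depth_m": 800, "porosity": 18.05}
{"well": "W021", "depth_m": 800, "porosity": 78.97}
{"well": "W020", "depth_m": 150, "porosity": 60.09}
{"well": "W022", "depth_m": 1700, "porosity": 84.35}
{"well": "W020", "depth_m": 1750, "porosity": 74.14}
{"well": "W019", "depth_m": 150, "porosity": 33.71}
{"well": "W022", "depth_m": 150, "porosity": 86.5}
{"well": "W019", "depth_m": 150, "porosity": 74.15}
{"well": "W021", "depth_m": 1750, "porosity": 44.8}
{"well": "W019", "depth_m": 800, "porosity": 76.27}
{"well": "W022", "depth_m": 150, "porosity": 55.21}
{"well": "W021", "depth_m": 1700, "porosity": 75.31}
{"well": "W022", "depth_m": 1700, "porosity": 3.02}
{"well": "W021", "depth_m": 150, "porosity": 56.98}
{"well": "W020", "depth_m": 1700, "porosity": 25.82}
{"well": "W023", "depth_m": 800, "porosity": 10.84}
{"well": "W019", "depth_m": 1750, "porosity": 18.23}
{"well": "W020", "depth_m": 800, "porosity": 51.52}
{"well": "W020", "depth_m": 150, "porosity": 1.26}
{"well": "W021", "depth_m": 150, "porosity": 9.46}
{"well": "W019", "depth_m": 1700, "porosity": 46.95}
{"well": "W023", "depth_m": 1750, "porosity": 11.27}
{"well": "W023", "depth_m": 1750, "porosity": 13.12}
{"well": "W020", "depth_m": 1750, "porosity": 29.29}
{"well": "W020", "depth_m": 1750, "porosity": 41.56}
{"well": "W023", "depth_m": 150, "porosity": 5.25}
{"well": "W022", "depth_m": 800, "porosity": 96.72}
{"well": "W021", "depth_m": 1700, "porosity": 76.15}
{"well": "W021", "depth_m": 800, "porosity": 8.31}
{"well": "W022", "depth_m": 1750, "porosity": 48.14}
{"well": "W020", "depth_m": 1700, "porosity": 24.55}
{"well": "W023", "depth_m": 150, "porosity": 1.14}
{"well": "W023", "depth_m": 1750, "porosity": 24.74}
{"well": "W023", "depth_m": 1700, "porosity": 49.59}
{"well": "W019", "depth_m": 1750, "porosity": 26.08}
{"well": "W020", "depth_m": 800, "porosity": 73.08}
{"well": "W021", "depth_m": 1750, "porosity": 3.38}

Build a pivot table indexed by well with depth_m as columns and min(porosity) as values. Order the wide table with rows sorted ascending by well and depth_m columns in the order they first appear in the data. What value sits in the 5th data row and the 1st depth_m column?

11.27

With rows sorted ascending by well, row 5 is well=W023. depth_m columns in first-appearance order: 1750, 150, 1700, 800; column 1 is 1750.
Long rows with well=W023, depth_m=1750: min(11.27, 13.12, 24.74) = 11.27.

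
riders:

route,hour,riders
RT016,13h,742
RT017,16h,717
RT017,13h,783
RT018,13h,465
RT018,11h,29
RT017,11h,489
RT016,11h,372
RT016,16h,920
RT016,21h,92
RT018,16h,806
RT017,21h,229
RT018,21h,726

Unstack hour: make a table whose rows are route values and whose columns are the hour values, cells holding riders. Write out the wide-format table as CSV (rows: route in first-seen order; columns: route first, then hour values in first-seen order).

route,13h,16h,11h,21h
RT016,742,920,372,92
RT017,783,717,489,229
RT018,465,806,29,726

Columns: route plus the 4 distinct hour values (13h, 16h, 11h, 21h).
For example, row RT016 column 13h takes riders=742 from the long row (RT016, 13h).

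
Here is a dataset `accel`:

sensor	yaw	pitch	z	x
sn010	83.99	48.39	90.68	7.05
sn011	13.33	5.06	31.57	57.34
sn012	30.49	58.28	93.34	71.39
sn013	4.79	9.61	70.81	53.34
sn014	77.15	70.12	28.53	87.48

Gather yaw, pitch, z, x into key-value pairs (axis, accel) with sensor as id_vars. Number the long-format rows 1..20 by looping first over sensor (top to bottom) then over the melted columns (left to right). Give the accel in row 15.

20 rows total (5 × 4). Row 15: index ⌊(15-1)/4⌋ = 3 into sensor → sn013; (15-1) mod 4 = 2 into the melted columns → z.
So row 15 is (sn013, z, 70.81); accel = 70.81.

70.81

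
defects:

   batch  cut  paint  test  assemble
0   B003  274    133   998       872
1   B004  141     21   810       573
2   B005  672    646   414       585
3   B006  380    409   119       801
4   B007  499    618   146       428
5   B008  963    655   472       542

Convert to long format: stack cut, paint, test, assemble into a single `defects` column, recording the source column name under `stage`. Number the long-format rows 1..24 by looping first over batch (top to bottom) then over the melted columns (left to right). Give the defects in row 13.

380

24 rows total (6 × 4). Row 13: index ⌊(13-1)/4⌋ = 3 into batch → B006; (13-1) mod 4 = 0 into the melted columns → cut.
So row 13 is (B006, cut, 380); defects = 380.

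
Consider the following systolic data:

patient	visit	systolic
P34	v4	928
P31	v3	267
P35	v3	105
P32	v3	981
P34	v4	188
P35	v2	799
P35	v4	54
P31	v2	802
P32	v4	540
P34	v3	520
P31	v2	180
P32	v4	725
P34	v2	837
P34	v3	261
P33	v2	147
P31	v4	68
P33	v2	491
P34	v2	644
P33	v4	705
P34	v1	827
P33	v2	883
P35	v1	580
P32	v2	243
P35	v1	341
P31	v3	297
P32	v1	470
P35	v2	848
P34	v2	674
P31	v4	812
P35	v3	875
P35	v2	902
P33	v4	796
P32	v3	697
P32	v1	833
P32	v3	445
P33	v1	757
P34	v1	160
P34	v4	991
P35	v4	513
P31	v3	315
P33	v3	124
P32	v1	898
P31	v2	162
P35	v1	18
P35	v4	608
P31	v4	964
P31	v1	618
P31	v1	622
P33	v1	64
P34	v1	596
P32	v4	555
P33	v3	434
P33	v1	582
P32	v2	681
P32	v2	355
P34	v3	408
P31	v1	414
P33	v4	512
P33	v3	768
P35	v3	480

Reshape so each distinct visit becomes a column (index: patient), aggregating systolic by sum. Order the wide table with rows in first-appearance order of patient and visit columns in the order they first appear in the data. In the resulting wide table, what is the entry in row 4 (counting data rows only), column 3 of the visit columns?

With rows in first-appearance order of patient, row 4 is patient=P32. visit columns in first-appearance order: v4, v3, v2, v1; column 3 is v2.
Long rows with patient=P32, visit=v2: 243 + 681 + 355 = 1279.

1279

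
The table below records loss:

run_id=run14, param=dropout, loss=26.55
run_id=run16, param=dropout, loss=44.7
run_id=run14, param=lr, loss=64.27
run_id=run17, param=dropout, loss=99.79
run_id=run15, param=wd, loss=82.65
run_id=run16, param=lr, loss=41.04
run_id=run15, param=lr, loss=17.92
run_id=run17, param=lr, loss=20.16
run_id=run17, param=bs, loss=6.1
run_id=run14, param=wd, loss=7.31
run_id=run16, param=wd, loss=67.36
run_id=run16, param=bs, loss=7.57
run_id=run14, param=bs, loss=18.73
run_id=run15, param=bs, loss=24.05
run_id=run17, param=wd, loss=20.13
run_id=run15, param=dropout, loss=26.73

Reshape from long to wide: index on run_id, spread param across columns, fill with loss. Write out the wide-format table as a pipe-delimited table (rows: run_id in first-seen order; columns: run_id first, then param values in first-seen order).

Columns: run_id plus the 4 distinct param values (dropout, lr, wd, bs).
For example, row run14 column dropout takes loss=26.55 from the long row (run14, dropout).

| run_id | dropout | lr | wd | bs |
| run14 | 26.55 | 64.27 | 7.31 | 18.73 |
| run16 | 44.7 | 41.04 | 67.36 | 7.57 |
| run17 | 99.79 | 20.16 | 20.13 | 6.1 |
| run15 | 26.73 | 17.92 | 82.65 | 24.05 |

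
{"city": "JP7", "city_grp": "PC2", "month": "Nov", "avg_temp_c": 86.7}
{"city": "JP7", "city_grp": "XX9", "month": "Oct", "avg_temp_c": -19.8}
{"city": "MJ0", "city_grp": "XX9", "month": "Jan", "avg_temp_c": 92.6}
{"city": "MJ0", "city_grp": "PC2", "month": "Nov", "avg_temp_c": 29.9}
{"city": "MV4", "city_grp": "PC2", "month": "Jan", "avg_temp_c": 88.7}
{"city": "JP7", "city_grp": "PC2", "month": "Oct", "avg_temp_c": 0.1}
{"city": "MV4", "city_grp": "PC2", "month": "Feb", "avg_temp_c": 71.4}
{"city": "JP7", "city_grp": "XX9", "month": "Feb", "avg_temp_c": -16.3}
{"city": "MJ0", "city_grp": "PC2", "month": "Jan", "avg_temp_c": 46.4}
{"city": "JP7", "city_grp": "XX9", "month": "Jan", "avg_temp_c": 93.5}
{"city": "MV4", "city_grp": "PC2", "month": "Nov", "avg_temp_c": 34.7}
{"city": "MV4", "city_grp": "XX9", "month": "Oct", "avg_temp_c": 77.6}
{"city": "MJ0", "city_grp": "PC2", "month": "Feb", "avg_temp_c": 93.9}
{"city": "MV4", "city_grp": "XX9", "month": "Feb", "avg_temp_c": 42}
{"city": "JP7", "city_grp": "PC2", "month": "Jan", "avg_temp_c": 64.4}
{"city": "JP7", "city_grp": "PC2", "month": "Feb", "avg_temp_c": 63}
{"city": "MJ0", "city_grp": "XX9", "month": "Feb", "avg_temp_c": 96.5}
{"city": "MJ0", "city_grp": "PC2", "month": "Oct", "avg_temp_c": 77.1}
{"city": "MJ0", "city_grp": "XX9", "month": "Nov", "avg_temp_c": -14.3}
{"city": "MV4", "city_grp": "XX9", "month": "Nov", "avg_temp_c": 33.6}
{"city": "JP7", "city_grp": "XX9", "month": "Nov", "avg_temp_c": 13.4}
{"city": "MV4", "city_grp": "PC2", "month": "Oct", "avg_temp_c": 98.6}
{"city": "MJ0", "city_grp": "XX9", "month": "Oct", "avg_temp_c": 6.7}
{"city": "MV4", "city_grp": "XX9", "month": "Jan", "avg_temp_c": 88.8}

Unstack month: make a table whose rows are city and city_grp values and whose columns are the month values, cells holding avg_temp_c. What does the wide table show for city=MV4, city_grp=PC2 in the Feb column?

71.4

Wide layout: rows indexed by city and city_grp, columns are the 4 distinct month values (Nov, Oct, Jan, Feb).
Cell (city=MV4, city_grp=PC2, month=Feb) draws from the long row where city=MV4, city_grp=PC2 and month=Feb, which has avg_temp_c=71.4.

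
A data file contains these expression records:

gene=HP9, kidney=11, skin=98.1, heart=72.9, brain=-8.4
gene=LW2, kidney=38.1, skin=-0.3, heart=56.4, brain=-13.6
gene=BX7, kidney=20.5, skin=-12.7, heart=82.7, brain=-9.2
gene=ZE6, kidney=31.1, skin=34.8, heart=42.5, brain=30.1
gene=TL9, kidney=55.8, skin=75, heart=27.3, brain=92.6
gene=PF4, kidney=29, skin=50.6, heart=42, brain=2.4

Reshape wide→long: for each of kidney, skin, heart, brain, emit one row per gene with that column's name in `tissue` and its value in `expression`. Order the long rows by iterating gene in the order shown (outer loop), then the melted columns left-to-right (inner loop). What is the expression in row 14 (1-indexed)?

34.8

24 rows total (6 × 4). Row 14: index ⌊(14-1)/4⌋ = 3 into gene → ZE6; (14-1) mod 4 = 1 into the melted columns → skin.
So row 14 is (ZE6, skin, 34.8); expression = 34.8.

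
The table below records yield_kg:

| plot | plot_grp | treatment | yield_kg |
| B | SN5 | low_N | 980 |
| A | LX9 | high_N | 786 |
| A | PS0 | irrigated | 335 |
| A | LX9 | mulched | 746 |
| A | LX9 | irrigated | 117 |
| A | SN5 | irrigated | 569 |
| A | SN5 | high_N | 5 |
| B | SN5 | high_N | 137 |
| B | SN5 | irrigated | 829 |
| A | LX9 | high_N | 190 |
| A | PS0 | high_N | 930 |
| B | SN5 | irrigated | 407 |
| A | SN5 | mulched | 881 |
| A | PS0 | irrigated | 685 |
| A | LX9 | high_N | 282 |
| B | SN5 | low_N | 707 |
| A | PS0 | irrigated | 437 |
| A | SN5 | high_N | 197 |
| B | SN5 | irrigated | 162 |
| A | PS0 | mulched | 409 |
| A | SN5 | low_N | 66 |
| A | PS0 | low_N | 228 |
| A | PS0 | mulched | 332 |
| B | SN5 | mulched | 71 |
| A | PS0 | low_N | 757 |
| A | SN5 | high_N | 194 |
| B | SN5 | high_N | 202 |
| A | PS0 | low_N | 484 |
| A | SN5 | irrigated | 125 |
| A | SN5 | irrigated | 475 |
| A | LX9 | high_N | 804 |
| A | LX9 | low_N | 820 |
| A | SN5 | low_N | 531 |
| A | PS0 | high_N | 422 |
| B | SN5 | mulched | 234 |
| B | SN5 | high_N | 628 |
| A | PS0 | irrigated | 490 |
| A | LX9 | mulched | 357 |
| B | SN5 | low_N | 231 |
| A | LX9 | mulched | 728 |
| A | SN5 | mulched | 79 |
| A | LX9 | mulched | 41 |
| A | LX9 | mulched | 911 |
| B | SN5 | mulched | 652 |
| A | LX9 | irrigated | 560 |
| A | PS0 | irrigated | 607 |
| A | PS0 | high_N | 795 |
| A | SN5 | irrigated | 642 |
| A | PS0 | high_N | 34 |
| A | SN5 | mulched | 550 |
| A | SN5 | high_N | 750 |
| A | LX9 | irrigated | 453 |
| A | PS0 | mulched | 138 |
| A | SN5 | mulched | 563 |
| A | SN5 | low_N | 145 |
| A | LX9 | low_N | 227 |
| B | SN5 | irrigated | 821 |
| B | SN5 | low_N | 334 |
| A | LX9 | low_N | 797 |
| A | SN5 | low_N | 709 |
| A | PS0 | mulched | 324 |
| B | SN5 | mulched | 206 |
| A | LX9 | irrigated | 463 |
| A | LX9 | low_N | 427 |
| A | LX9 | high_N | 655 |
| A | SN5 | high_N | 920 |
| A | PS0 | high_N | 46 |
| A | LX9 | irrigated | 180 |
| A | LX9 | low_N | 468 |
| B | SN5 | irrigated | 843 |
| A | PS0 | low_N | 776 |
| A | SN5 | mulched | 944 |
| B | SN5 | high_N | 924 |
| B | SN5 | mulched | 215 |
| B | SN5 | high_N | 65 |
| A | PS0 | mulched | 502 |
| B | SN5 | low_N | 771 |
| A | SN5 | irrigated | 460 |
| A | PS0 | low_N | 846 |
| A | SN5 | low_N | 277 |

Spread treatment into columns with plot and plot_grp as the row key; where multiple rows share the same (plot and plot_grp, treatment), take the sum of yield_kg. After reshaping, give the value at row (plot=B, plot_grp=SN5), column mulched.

Rows with plot=B, plot_grp=SN5 and treatment=mulched: yield_kg values are 71, 234, 652, 206, 215.
71 + 234 + 652 + 206 + 215 = 1378.

1378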